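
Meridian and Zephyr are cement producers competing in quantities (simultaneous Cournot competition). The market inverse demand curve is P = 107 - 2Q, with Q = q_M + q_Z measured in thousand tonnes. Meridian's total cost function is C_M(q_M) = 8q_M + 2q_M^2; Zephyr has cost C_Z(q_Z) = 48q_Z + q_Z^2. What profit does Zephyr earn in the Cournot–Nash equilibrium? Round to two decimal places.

Meridian's profit: π_M = (107 - 2Q)q_M - (8q_M + 2q_M²). Setting ∂π_M/∂q_M = 0: 99 - 8q_M - 2(q_Z) = 0.
Zephyr's first-order condition: 59 - 6q_Z - 2(q_M) = 0.
Rearranging gives the reaction functions q_M = (99 - 2q_Z)/8 and q_Z = (59 - 2q_M)/6.
Substituting one into the other gives q_M = 119/11 and q_Z = 137/22.
Price P = 107 - 2·(375/22) = 802/11.
Zephyr's profit: (802/11)·(137/22) - 48·(137/22) - (137/22)² = 116.3368.

116.34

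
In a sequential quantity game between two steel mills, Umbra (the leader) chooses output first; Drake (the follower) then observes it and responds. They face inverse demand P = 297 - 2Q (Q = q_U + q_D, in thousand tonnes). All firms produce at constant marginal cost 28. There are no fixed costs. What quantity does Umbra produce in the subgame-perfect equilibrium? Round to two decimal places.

Solve by backward induction. Given q_U, the follower Drake maximises π_D = (297 - 2q_U - 2q_D)q_D - 28q_D.
Setting the follower's marginal profit to zero, 269 - 2q_U - 4q_D = 0, i.e. q_D = (269 - 2q_U)/4.
Umbra substitutes q_D(q_U) into its own profit: π_U = q_U(297 - 2q_U - (269 - 2q_U)/2) - 28q_U = (325/2 - q_U)q_U - 28q_U.
The leader's first-order condition 269/2 - 2q_U = 0 yields q_U = 269/4.
Then q_D = (269 - 2·(269/4))/4 = 269/8.

67.25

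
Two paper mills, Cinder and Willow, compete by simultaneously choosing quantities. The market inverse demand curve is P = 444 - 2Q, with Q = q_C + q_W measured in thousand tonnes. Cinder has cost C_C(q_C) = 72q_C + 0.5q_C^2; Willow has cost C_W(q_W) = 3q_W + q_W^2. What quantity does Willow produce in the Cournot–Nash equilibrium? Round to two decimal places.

56.19

Cinder's profit: π_C = (444 - 2Q)q_C - (72q_C + (1/2)q_C²). Setting ∂π_C/∂q_C = 0: 372 - 5q_C - 2(q_W) = 0.
Willow's first-order condition: 441 - 6q_W - 2(q_C) = 0.
Rearranging gives the reaction functions q_C = (372 - 2q_W)/5 and q_W = (441 - 2q_C)/6.
Substituting one into the other gives q_C = 675/13 and q_W = 1461/26.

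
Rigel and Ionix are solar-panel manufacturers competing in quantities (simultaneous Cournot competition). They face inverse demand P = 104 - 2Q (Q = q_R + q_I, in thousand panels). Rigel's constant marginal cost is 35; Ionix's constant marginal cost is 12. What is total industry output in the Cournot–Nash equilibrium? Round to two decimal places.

Rigel's profit: π_R = (104 - 2Q)q_R - (35q_R). Setting ∂π_R/∂q_R = 0: 69 - 4q_R - 2(q_I) = 0.
Ionix's first-order condition: 92 - 4q_I - 2(q_R) = 0.
So q_R = (69 - 2q_I)/4 and q_I = (92 - 2q_R)/4.
Substituting one into the other gives q_R = 23/3 and q_I = 115/6.
Total output Q = 23/3 + 115/6 = 161/6.

26.83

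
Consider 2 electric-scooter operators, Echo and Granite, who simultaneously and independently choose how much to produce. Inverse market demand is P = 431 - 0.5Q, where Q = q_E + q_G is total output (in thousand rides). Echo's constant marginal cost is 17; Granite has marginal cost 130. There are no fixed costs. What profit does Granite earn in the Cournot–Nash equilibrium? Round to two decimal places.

7854.22

Echo's profit: π_E = (431 - 0.5Q)q_E - (17q_E). Setting ∂π_E/∂q_E = 0: 414 - q_E - (1/2)(q_G) = 0.
Granite's first-order condition: 301 - q_G - (1/2)(q_E) = 0.
So q_E = (414 - (1/2)q_G) and q_G = (301 - (1/2)q_E).
Substituting one into the other gives q_E = 1054/3 and q_G = 376/3.
Price P = 431 - (1/2)·(1430/3) = 578/3.
Granite's profit: (578/3 - 130)·(376/3) = 7854.2222.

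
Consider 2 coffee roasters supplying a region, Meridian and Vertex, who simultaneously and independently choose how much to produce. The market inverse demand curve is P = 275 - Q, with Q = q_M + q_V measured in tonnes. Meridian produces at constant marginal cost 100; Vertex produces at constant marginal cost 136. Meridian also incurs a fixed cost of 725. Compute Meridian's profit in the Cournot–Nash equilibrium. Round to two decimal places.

4221.78

Meridian's profit: π_M = (275 - Q)q_M - (100q_M). Setting ∂π_M/∂q_M = 0: 175 - 2q_M - (q_V) = 0.
Vertex's first-order condition: 139 - 2q_V - (q_M) = 0.
So q_M = (175 - q_V)/2 and q_V = (139 - q_M)/2.
Solving the pair: q_M = 211/3, q_V = 103/3.
Price P = 275 - 314/3 = 511/3.
Meridian's profit: (511/3 - 100)·(211/3) - 725 = 4221.7778.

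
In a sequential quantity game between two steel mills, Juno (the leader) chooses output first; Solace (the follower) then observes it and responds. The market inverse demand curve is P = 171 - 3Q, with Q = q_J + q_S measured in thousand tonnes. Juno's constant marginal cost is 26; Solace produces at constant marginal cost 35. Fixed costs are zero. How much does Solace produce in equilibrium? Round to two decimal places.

Solve by backward induction. Given q_J, the follower Solace maximises π_S = (171 - 3q_J - 3q_S)q_S - 35q_S.
∂π_S/∂q_S = 136 - 3q_J - 6q_S = 0 gives the reaction function q_S = (136 - 3q_J)/6.
The leader anticipates this reaction. Substituting into P = 171 - 3Q gives P = 103 - (3/2)q_J, so π_J = (103 - (3/2)q_J)q_J - 26q_J.
The leader's first-order condition 77 - 3q_J = 0 yields q_J = 77/3.
Then q_S = (136 - 3·(77/3))/6 = 59/6.

9.83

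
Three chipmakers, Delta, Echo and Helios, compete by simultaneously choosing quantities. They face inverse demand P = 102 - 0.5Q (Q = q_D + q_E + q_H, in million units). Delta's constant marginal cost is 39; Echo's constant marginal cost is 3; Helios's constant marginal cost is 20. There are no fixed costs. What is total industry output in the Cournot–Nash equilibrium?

122

Delta's profit: π_D = (102 - 0.5Q)q_D - (39q_D). Setting ∂π_D/∂q_D = 0: 63 - q_D - (1/2)(q_E + q_H) = 0.
Echo's first-order condition: 99 - q_E - (1/2)(q_D + q_H) = 0.
Helios's first-order condition: 82 - q_H - (1/2)(q_D + q_E) = 0.
Adding the 3 conditions: 244 − Q − Q = 0, i.e. Q = 122.
Back-substituting: q_D = (63 − 61)/(1/2) = 4, q_E = (99 − 61)/(1/2) = 76, q_H = (82 − 61)/(1/2) = 42.
Total output Q = 4 + 76 + 42 = 122.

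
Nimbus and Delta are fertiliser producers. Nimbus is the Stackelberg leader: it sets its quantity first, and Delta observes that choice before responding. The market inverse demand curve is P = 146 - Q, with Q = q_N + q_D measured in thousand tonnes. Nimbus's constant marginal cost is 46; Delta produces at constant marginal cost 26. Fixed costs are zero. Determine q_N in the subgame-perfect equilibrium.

40

Solve by backward induction. Given q_N, the follower Delta maximises π_D = (146 - q_N - q_D)q_D - 26q_D.
∂π_D/∂q_D = 120 - q_N - 2q_D = 0 gives the reaction function q_D = (120 - q_N)/2.
Nimbus substitutes q_D(q_N) into its own profit: π_N = q_N(146 - q_N - (120 - q_N)/2) - 46q_N = (86 - (1/2)q_N)q_N - 46q_N.
Maximising: ∂π_N/∂q_N = 40 - q_N = 0, giving q_N = 40.
Then q_D = (120 - 40)/2 = 40.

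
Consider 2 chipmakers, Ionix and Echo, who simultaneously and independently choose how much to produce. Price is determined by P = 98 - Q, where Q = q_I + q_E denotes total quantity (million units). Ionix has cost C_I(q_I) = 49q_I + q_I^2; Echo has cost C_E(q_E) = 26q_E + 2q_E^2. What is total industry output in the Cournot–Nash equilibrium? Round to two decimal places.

Ionix's profit: π_I = (98 - Q)q_I - (49q_I + q_I²). Setting ∂π_I/∂q_I = 0: 49 - 4q_I - (q_E) = 0.
Echo's first-order condition: 72 - 6q_E - (q_I) = 0.
So q_I = (49 - q_E)/4 and q_E = (72 - q_I)/6.
Solving the pair: q_I = 222/23, q_E = 239/23.
Total output Q = 222/23 + 239/23 = 461/23.

20.04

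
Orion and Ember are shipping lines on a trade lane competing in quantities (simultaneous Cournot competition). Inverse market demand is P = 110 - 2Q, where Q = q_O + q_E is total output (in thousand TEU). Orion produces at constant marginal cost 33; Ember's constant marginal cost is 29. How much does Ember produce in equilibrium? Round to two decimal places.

14.17

Orion's profit: π_O = (110 - 2Q)q_O - (33q_O). Setting ∂π_O/∂q_O = 0: 77 - 4q_O - 2(q_E) = 0.
Ember's first-order condition: 81 - 4q_E - 2(q_O) = 0.
So q_O = (77 - 2q_E)/4 and q_E = (81 - 2q_O)/4.
Solving the pair: q_O = 73/6, q_E = 85/6.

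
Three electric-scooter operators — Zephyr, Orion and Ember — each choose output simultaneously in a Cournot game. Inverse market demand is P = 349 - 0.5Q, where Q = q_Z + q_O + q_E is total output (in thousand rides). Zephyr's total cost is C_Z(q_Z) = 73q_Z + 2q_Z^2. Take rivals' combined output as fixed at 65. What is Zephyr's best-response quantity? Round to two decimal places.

With rivals' combined output fixed at 65, Zephyr's profit is π_Z = (349 - (1/2)·65 - (1/2)q_Z)q_Z - (73q_Z + 2q_Z²) = (633/2 - (1/2)q_Z)q_Z - (73q_Z + 2q_Z²).
∂π_Z/∂q_Z = 487/2 - 5q_Z = 0, so q_Z = 487/10.

48.70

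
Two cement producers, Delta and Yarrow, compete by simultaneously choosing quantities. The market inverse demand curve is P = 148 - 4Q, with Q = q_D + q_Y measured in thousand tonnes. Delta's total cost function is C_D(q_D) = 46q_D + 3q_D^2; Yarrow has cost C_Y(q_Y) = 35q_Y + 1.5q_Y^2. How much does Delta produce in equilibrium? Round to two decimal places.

Delta's profit: π_D = (148 - 4Q)q_D - (46q_D + 3q_D²). Setting ∂π_D/∂q_D = 0: 102 - 14q_D - 4(q_Y) = 0.
Yarrow's profit: π_Y = (148 - 4Q)q_Y - (35q_Y + (3/2)q_Y²). Setting ∂π_Y/∂q_Y = 0: 113 - 11q_Y - 4(q_D) = 0.
Rearranging gives the reaction functions q_D = (102 - 4q_Y)/14 and q_Y = (113 - 4q_D)/11.
Solving the pair: q_D = 335/69, q_Y = 587/69.

4.86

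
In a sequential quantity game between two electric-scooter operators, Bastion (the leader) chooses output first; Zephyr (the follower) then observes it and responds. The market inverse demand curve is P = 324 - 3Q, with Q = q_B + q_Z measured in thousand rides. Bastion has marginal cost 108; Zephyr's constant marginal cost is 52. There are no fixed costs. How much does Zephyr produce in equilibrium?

32

The follower Zephyr best-responds to any q_B: π_Z = (324 - 3Q)q_Z - 52q_Z.
Follower FOC: 272 - 3q_B - 6q_Z = 0, so q_Z(q_B) = (272 - 3q_B)/6.
Bastion substitutes q_Z(q_B) into its own profit: π_B = q_B(324 - 3q_B - (272 - 3q_B)/2) - 108q_B = (188 - (3/2)q_B)q_B - 108q_B.
Maximising: ∂π_B/∂q_B = 80 - 3q_B = 0, giving q_B = 80/3.
Then q_Z = (272 - 3·(80/3))/6 = 32.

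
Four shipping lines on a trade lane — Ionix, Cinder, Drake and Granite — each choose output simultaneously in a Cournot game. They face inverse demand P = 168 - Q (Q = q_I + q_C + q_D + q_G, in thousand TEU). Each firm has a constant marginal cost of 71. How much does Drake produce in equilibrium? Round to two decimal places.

19.40

Each firm earns π_i = (168 - Q)q_i - 71q_i.
First-order condition (treating rivals' output as given): 97 - 2q_i - Σ_{j≠i} q_j = 0.
With identical firms every q_j equals q_i, so Σ_{j≠i} q_j = 3q_i and 97 = 5q_i, giving q_i = 97/5.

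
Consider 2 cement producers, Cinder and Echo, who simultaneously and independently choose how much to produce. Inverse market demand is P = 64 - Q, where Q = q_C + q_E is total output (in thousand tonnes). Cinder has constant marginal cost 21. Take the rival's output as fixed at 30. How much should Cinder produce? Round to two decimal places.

6.50

With the rival's output fixed at 30, Cinder's profit is π_C = (64 - 30 - q_C)q_C - (21q_C) = (34 - q_C)q_C - (21q_C).
∂π_C/∂q_C = 13 - 2q_C = 0, so q_C = 13/2.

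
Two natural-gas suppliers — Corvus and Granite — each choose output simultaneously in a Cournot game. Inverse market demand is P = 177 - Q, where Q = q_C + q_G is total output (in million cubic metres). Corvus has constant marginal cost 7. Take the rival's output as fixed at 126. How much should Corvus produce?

With the rival's output fixed at 126, Corvus's profit is π_C = (177 - 126 - q_C)q_C - (7q_C) = (51 - q_C)q_C - (7q_C).
∂π_C/∂q_C = 44 - 2q_C = 0, so q_C = 22.

22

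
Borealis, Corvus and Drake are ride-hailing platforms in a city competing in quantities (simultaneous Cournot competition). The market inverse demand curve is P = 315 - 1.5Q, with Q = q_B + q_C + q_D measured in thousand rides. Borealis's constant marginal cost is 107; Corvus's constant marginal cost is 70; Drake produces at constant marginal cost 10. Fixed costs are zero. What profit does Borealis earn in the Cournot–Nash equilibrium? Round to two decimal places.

228.17

Borealis's profit: π_B = (315 - 1.5Q)q_B - (107q_B). Setting ∂π_B/∂q_B = 0: 208 - 3q_B - (3/2)(q_C + q_D) = 0.
Corvus's first-order condition: 245 - 3q_C - (3/2)(q_B + q_D) = 0.
Drake's first-order condition: 305 - 3q_D - (3/2)(q_B + q_C) = 0.
Adding the 3 first-order conditions: 758 − 6Q = 0, so Q = 379/3.
Back-substituting: q_B = (208 − 379/2)/(3/2) = 37/3, q_C = (245 − 379/2)/(3/2) = 37, q_D = (305 − 379/2)/(3/2) = 77.
Price P = 315 - (3/2)·(379/3) = 251/2.
Borealis's profit: (251/2 - 107)·(37/3) = 1369/6.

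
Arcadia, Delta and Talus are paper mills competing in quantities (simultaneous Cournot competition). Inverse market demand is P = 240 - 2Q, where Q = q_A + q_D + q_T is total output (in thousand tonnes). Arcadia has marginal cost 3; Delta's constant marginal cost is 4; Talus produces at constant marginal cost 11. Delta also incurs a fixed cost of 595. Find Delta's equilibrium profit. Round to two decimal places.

1235.13

Arcadia's profit: π_A = (240 - 2Q)q_A - (3q_A). Setting ∂π_A/∂q_A = 0: 237 - 4q_A - 2(q_D + q_T) = 0.
Delta's first-order condition: 236 - 4q_D - 2(q_A + q_T) = 0.
Talus's first-order condition: 229 - 4q_T - 2(q_A + q_D) = 0.
Adding the 3 conditions: 702 − 4Q − 4Q = 0, i.e. Q = 351/4.
Back-substituting: q_A = (237 − 351/2)/2 = 123/4, q_D = (236 − 351/2)/2 = 121/4, q_T = (229 − 351/2)/2 = 107/4.
Price P = 240 - 2·(351/4) = 129/2.
Delta's profit: (129/2 - 4)·(121/4) - 595 = 1235.1250.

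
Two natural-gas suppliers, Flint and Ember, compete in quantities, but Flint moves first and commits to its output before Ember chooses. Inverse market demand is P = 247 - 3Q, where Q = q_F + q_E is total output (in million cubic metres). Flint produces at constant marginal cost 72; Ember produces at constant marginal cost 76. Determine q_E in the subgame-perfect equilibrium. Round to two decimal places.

The follower Ember best-responds to any q_F: π_E = (247 - 3Q)q_E - 76q_E.
Setting the follower's marginal profit to zero, 171 - 3q_F - 6q_E = 0, i.e. q_E = (171 - 3q_F)/6.
Flint substitutes q_E(q_F) into its own profit: π_F = q_F(247 - 3q_F - (171 - 3q_F)/2) - 72q_F = (323/2 - (3/2)q_F)q_F - 72q_F.
Leader FOC: 179/2 - 3q_F = 0, so q_F = 179/6.
Then q_E = (171 - 3·(179/6))/6 = 163/12.

13.58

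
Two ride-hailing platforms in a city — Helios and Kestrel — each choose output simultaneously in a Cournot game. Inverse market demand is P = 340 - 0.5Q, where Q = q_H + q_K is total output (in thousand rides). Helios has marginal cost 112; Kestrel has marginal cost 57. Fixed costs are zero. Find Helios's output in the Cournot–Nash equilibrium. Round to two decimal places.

Helios's profit: π_H = (340 - 0.5Q)q_H - (112q_H). Setting ∂π_H/∂q_H = 0: 228 - q_H - (1/2)(q_K) = 0.
Kestrel's profit: π_K = (340 - 0.5Q)q_K - (57q_K). Setting ∂π_K/∂q_K = 0: 283 - q_K - (1/2)(q_H) = 0.
So q_H = (228 - (1/2)q_K) and q_K = (283 - (1/2)q_H).
Solving the pair: q_H = 346/3, q_K = 676/3.

115.33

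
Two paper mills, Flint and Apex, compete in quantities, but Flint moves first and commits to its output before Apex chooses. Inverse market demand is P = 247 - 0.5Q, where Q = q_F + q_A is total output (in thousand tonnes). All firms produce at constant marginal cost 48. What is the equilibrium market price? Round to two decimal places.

Solve by backward induction. Given q_F, the follower Apex maximises π_A = (247 - (1/2)q_F - (1/2)q_A)q_A - 48q_A.
∂π_A/∂q_A = 199 - (1/2)q_F - q_A = 0 gives the reaction function q_A = (199 - (1/2)q_F).
The leader anticipates this reaction. Substituting into P = 247 - 0.5Q gives P = 295/2 - (1/4)q_F, so π_F = (295/2 - (1/4)q_F)q_F - 48q_F.
Leader FOC: 199/2 - (1/2)q_F = 0, so q_F = 199.
Then q_A = (199 - (1/2)·199) = 199/2.
Total output Q = 597/2, so price P = 247 - (1/2)·(597/2) = 391/4.

97.75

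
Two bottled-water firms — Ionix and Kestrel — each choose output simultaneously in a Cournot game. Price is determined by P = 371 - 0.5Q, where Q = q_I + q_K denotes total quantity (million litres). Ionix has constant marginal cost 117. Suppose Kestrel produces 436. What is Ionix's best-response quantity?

36

With the rival's output fixed at 436, Ionix's profit is π_I = (371 - (1/2)·436 - (1/2)q_I)q_I - (117q_I) = (153 - (1/2)q_I)q_I - (117q_I).
∂π_I/∂q_I = 36 - q_I = 0, so q_I = 36.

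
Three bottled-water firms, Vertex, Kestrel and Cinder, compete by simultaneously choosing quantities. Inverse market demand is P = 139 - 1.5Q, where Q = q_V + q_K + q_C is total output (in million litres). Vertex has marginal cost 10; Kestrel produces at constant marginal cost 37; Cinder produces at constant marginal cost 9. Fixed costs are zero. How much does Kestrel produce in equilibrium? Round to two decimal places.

Vertex's profit: π_V = (139 - 1.5Q)q_V - (10q_V). Setting ∂π_V/∂q_V = 0: 129 - 3q_V - (3/2)(q_K + q_C) = 0.
Kestrel's first-order condition: 102 - 3q_K - (3/2)(q_V + q_C) = 0.
Cinder's profit: π_C = (139 - 1.5Q)q_C - (9q_C). Setting ∂π_C/∂q_C = 0: 130 - 3q_C - (3/2)(q_V + q_K) = 0.
Adding the 3 conditions: 361 − 3Q − 3Q = 0, i.e. Q = 361/6.
Back-substituting: q_V = (129 − 361/4)/(3/2) = 155/6, q_K = (102 − 361/4)/(3/2) = 47/6, q_C = (130 − 361/4)/(3/2) = 53/2.

7.83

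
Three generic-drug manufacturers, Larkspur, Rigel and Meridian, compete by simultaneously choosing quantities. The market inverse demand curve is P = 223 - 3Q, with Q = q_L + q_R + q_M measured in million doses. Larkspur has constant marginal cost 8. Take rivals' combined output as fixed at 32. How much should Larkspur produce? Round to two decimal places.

19.83

With rivals' combined output fixed at 32, Larkspur's profit is π_L = (223 - 3·32 - 3q_L)q_L - (8q_L) = (127 - 3q_L)q_L - (8q_L).
∂π_L/∂q_L = 119 - 6q_L = 0, so q_L = 119/6.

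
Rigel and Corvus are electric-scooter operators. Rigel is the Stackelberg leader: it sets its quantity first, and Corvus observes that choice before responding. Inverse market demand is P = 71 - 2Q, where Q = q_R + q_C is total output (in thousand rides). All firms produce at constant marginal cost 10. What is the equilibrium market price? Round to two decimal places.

25.25

The follower Corvus best-responds to any q_R: π_C = (71 - 2Q)q_C - 10q_C.
∂π_C/∂q_C = 61 - 2q_R - 4q_C = 0 gives the reaction function q_C = (61 - 2q_R)/4.
Rigel substitutes q_C(q_R) into its own profit: π_R = q_R(71 - 2q_R - (61 - 2q_R)/2) - 10q_R = (81/2 - q_R)q_R - 10q_R.
Leader FOC: 61/2 - 2q_R = 0, so q_R = 61/4.
Then q_C = (61 - 2·(61/4))/4 = 61/8.
Total output Q = 183/8, so price P = 71 - 2·(183/8) = 101/4.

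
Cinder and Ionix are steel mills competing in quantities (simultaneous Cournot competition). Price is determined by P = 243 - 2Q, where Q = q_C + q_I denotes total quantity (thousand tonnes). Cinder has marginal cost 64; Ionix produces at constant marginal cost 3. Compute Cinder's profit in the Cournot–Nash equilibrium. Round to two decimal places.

Cinder's profit: π_C = (243 - 2Q)q_C - (64q_C). Setting ∂π_C/∂q_C = 0: 179 - 4q_C - 2(q_I) = 0.
Ionix's first-order condition: 240 - 4q_I - 2(q_C) = 0.
So q_C = (179 - 2q_I)/4 and q_I = (240 - 2q_C)/4.
Solving the pair: q_C = 59/3, q_I = 301/6.
Price P = 243 - 2·(419/6) = 310/3.
Cinder's profit: (310/3 - 64)·(59/3) = 773.5556.

773.56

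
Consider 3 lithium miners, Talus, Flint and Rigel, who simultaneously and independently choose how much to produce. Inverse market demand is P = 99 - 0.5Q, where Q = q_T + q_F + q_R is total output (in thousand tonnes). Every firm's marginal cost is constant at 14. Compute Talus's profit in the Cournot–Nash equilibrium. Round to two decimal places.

A representative firm's profit is π_i = q_i(99 - 0.5Q) - 14q_i.
Setting ∂π_i/∂q_i = 0 with rivals' quantities fixed: 85 - q_i - (1/2)·Σ_{j≠i} q_j = 0.
By symmetry each firm produces the same amount; substituting Σ_{j≠i} q_j = 2q_i yields q_i = 85/2.
Price P = 99 - (1/2)·(255/2) = 141/4.
Talus's profit: (141/4 - 14)·(85/2) = 903.1250.

903.13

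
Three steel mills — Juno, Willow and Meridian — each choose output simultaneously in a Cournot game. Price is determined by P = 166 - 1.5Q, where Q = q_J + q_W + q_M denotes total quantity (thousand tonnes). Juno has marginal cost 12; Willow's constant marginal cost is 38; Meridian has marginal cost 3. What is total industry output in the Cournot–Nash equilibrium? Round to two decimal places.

74.17

Juno's profit: π_J = (166 - 1.5Q)q_J - (12q_J). Setting ∂π_J/∂q_J = 0: 154 - 3q_J - (3/2)(q_W + q_M) = 0.
Willow's profit: π_W = (166 - 1.5Q)q_W - (38q_W). Setting ∂π_W/∂q_W = 0: 128 - 3q_W - (3/2)(q_J + q_M) = 0.
Meridian's profit: π_M = (166 - 1.5Q)q_M - (3q_M). Setting ∂π_M/∂q_M = 0: 163 - 3q_M - (3/2)(q_J + q_W) = 0.
Adding the 3 conditions: 445 − 3Q − 3Q = 0, i.e. Q = 445/6.
Back-substituting: q_J = (154 − 445/4)/(3/2) = 57/2, q_W = (128 − 445/4)/(3/2) = 67/6, q_M = (163 − 445/4)/(3/2) = 69/2.
Total output Q = 57/2 + 67/6 + 69/2 = 445/6.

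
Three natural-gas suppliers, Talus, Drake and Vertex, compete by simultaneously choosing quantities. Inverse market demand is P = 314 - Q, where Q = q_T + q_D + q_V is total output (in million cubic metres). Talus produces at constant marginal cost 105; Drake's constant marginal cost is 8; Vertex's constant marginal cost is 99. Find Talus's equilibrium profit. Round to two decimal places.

Talus's profit: π_T = (314 - Q)q_T - (105q_T). Setting ∂π_T/∂q_T = 0: 209 - 2q_T - (q_D + q_V) = 0.
Drake's first-order condition: 306 - 2q_D - (q_T + q_V) = 0.
Vertex's first-order condition: 215 - 2q_V - (q_T + q_D) = 0.
Adding the 3 first-order conditions: 730 − 4Q = 0, so Q = 365/2.
Back-substituting: q_T = (209 − 365/2) = 53/2, q_D = (306 − 365/2) = 247/2, q_V = (215 − 365/2) = 65/2.
Price P = 314 - 365/2 = 263/2.
Talus's profit: (263/2 - 105)·(53/2) = 702.2500.

702.25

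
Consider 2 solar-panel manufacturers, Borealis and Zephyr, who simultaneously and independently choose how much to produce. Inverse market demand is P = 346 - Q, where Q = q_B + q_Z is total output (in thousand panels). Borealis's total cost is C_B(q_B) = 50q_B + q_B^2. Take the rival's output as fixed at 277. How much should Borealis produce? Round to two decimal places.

With the rival's output fixed at 277, Borealis's profit is π_B = (346 - 277 - q_B)q_B - (50q_B + q_B²) = (69 - q_B)q_B - (50q_B + q_B²).
∂π_B/∂q_B = 19 - 4q_B = 0, so q_B = 19/4.

4.75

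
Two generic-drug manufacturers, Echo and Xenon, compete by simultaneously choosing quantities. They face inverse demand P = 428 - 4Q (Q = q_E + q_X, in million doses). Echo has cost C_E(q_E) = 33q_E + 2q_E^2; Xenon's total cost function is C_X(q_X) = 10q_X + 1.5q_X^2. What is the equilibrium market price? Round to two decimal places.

Echo's profit: π_E = (428 - 4Q)q_E - (33q_E + 2q_E²). Setting ∂π_E/∂q_E = 0: 395 - 12q_E - 4(q_X) = 0.
Xenon's first-order condition: 418 - 11q_X - 4(q_E) = 0.
So q_E = (395 - 4q_X)/12 and q_X = (418 - 4q_E)/11.
Solving the pair: q_E = 23.0431, q_X = 859/29.
Total output Q = 52.6638, so price P = 428 - 4·52.6638 = 217.3448.

217.34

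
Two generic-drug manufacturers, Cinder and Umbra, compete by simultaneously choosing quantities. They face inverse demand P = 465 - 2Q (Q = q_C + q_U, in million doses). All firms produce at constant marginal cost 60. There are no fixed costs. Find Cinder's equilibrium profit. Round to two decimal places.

9112.50

Each firm earns π_i = (465 - 2Q)q_i - 60q_i.
First-order condition (treating rivals' output as given): 405 - 4q_i - 2q_j = 0.
By symmetry each firm produces the same amount; substituting q_j = q_i yields q_i = 405/6 = 135/2.
Price P = 465 - 2·135 = 195.
Cinder's profit: (195 - 60)·(135/2) = 9112.5000.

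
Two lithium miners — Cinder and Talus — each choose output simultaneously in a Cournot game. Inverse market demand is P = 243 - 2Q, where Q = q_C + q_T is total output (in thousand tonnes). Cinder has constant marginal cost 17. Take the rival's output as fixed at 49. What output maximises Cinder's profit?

32

With the rival's output fixed at 49, Cinder's profit is π_C = (243 - 2·49 - 2q_C)q_C - (17q_C) = (145 - 2q_C)q_C - (17q_C).
∂π_C/∂q_C = 128 - 4q_C = 0, so q_C = 32.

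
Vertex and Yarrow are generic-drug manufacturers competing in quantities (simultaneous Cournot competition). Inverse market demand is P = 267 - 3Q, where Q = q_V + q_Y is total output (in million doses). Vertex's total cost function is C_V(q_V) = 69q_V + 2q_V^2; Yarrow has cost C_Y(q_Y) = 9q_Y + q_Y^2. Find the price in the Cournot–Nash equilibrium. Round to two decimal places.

148.86

Vertex's profit: π_V = (267 - 3Q)q_V - (69q_V + 2q_V²). Setting ∂π_V/∂q_V = 0: 198 - 10q_V - 3(q_Y) = 0.
Yarrow's first-order condition: 258 - 8q_Y - 3(q_V) = 0.
So q_V = (198 - 3q_Y)/10 and q_Y = (258 - 3q_V)/8.
Solving the pair: q_V = 810/71, q_Y = 1986/71.
Total output Q = 39.3803, so price P = 267 - 3·39.3803 = 148.8592.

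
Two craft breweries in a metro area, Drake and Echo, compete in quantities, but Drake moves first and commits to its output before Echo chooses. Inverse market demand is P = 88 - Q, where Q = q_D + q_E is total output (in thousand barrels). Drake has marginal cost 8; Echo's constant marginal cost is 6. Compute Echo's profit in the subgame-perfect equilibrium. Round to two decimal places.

The follower Echo best-responds to any q_D: π_E = (88 - Q)q_E - 6q_E.
∂π_E/∂q_E = 82 - q_D - 2q_E = 0 gives the reaction function q_E = (82 - q_D)/2.
The leader anticipates this reaction. Substituting into P = 88 - Q gives P = 47 - (1/2)q_D, so π_D = (47 - (1/2)q_D)q_D - 8q_D.
Leader FOC: 39 - q_D = 0, so q_D = 39.
Then q_E = (82 - 39)/2 = 43/2.
Price P = 88 - 121/2 = 55/2.
Echo's profit: (55/2 - 6)·(43/2) = 1849/4.

462.25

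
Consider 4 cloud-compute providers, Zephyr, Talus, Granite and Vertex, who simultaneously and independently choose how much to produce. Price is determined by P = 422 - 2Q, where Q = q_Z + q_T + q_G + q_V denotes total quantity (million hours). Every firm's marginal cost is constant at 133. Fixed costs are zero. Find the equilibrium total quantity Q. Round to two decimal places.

115.60

Each firm earns π_i = (422 - 2Q)q_i - 133q_i.
First-order condition (treating rivals' output as given): 289 - 4q_i - 2·Σ_{j≠i} q_j = 0.
By symmetry each firm produces the same amount; substituting Σ_{j≠i} q_j = 3q_i yields q_i = 289/10.
Total output Q = 289/10 + 289/10 + 289/10 + 289/10 = 578/5.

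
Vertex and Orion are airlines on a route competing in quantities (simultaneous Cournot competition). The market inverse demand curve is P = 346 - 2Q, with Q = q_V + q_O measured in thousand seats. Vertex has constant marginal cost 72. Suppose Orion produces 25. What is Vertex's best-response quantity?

56

With the rival's output fixed at 25, Vertex's profit is π_V = (346 - 2·25 - 2q_V)q_V - (72q_V) = (296 - 2q_V)q_V - (72q_V).
∂π_V/∂q_V = 224 - 4q_V = 0, so q_V = 56.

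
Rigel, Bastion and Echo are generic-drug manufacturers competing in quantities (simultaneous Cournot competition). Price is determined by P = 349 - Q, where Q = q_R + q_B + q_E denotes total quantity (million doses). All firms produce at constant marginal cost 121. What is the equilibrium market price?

178

Each firm earns π_i = (349 - Q)q_i - 121q_i.
First-order condition (treating rivals' output as given): 228 - 2q_i - Σ_{j≠i} q_j = 0.
By symmetry each firm produces the same amount; substituting Σ_{j≠i} q_j = 2q_i yields q_i = 228/4 = 57.
Total output Q = 171, so price P = 349 - 171 = 178.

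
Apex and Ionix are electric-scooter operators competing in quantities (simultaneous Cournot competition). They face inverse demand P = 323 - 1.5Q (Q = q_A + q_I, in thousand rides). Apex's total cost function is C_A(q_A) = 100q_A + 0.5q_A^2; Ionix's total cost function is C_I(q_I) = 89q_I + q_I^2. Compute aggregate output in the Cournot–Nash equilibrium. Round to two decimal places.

Apex's profit: π_A = (323 - 1.5Q)q_A - (100q_A + (1/2)q_A²). Setting ∂π_A/∂q_A = 0: 223 - 4q_A - (3/2)(q_I) = 0.
Ionix's first-order condition: 234 - 5q_I - (3/2)(q_A) = 0.
Best responses: q_A = (223 - (3/2)q_I)/4, q_I = (234 - (3/2)q_A)/5.
Substituting one into the other gives q_A = 43.0423 and q_I = 33.8873.
Total output Q = 43.0423 + 33.8873 = 76.9296.

76.93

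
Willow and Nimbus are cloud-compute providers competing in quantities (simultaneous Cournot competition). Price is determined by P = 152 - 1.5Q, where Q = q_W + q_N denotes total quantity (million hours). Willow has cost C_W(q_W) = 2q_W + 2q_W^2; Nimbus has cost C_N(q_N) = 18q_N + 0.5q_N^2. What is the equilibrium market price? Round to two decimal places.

87.22

Willow's profit: π_W = (152 - 1.5Q)q_W - (2q_W + 2q_W²). Setting ∂π_W/∂q_W = 0: 150 - 7q_W - (3/2)(q_N) = 0.
Nimbus's profit: π_N = (152 - 1.5Q)q_N - (18q_N + (1/2)q_N²). Setting ∂π_N/∂q_N = 0: 134 - 4q_N - (3/2)(q_W) = 0.
So q_W = (150 - (3/2)q_N)/7 and q_N = (134 - (3/2)q_W)/4.
Solving the pair: q_W = 1596/103, q_N = 27.6893.
Total output Q = 43.1845, so price P = 152 - (3/2)·43.1845 = 87.2233.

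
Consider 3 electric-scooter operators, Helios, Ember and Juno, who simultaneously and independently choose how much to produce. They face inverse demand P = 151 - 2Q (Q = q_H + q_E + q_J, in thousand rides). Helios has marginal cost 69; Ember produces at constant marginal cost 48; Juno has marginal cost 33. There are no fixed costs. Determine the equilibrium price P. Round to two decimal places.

Helios's profit: π_H = (151 - 2Q)q_H - (69q_H). Setting ∂π_H/∂q_H = 0: 82 - 4q_H - 2(q_E + q_J) = 0.
Ember's profit: π_E = (151 - 2Q)q_E - (48q_E). Setting ∂π_E/∂q_E = 0: 103 - 4q_E - 2(q_H + q_J) = 0.
Juno's profit: π_J = (151 - 2Q)q_J - (33q_J). Setting ∂π_J/∂q_J = 0: 118 - 4q_J - 2(q_H + q_E) = 0.
Adding the 3 conditions: 303 − 4Q − 4Q = 0, i.e. Q = 303/8.
Back-substituting: q_H = (82 − 303/4)/2 = 25/8, q_E = (103 − 303/4)/2 = 109/8, q_J = (118 − 303/4)/2 = 169/8.
Total output Q = 303/8, so price P = 151 - 2·(303/8) = 301/4.

75.25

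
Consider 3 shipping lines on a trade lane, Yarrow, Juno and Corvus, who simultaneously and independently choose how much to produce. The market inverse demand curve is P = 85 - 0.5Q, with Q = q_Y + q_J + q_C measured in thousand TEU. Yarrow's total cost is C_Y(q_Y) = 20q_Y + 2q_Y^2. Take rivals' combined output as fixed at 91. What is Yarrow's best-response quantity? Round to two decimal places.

3.90

With rivals' combined output fixed at 91, Yarrow's profit is π_Y = (85 - (1/2)·91 - (1/2)q_Y)q_Y - (20q_Y + 2q_Y²) = (79/2 - (1/2)q_Y)q_Y - (20q_Y + 2q_Y²).
∂π_Y/∂q_Y = 39/2 - 5q_Y = 0, so q_Y = 39/10.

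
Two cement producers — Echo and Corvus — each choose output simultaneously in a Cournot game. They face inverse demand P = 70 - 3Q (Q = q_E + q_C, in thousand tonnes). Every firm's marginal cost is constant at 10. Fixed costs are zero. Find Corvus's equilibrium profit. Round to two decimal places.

133.33

A representative firm's profit is π_i = q_i(70 - 3Q) - 10q_i.
Setting ∂π_i/∂q_i = 0 with rivals' quantities fixed: 60 - 6q_i - 3q_j = 0.
With identical firms every q_j equals q_i, so q_j = q_i and 60 = 9q_i, giving q_i = 20/3.
Price P = 70 - 3·(40/3) = 30.
Corvus's profit: (30 - 10)·(20/3) = 400/3.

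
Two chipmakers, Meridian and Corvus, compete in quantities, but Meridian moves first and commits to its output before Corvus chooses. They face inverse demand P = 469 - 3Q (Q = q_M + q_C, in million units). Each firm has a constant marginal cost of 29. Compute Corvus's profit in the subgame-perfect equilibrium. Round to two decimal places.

4033.33

Solve by backward induction. Given q_M, the follower Corvus maximises π_C = (469 - 3q_M - 3q_C)q_C - 29q_C.
Setting the follower's marginal profit to zero, 440 - 3q_M - 6q_C = 0, i.e. q_C = (440 - 3q_M)/6.
Meridian substitutes q_C(q_M) into its own profit: π_M = q_M(469 - 3q_M - (440 - 3q_M)/2) - 29q_M = (249 - (3/2)q_M)q_M - 29q_M.
The leader's first-order condition 220 - 3q_M = 0 yields q_M = 220/3.
Then q_C = (440 - 3·(220/3))/6 = 110/3.
Price P = 469 - 3·110 = 139.
Corvus's profit: (139 - 29)·(110/3) = 4033.3333.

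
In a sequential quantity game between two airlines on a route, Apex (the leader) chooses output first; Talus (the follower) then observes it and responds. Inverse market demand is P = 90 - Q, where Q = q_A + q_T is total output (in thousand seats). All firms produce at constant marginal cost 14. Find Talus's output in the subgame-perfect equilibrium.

Solve by backward induction. Given q_A, the follower Talus maximises π_T = (90 - q_A - q_T)q_T - 14q_T.
Setting the follower's marginal profit to zero, 76 - q_A - 2q_T = 0, i.e. q_T = (76 - q_A)/2.
The leader anticipates this reaction. Substituting into P = 90 - Q gives P = 52 - (1/2)q_A, so π_A = (52 - (1/2)q_A)q_A - 14q_A.
Leader FOC: 38 - q_A = 0, so q_A = 38.
Then q_T = (76 - 38)/2 = 19.

19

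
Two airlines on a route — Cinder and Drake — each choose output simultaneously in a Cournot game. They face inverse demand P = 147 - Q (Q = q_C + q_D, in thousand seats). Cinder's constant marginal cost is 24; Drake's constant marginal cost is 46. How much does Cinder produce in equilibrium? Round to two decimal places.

Cinder's profit: π_C = (147 - Q)q_C - (24q_C). Setting ∂π_C/∂q_C = 0: 123 - 2q_C - (q_D) = 0.
Drake's first-order condition: 101 - 2q_D - (q_C) = 0.
So q_C = (123 - q_D)/2 and q_D = (101 - q_C)/2.
Solving the pair: q_C = 145/3, q_D = 79/3.

48.33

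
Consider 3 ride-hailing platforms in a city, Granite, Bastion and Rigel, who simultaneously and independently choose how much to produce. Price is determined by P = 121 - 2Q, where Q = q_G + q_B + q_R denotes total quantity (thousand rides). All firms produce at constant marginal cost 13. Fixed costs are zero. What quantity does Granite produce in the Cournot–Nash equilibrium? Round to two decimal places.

13.50

A representative firm's profit is π_i = q_i(121 - 2Q) - 13q_i.
First-order condition (treating rivals' output as given): 108 - 4q_i - 2·Σ_{j≠i} q_j = 0.
With identical firms every q_j equals q_i, so Σ_{j≠i} q_j = 2q_i and 108 = 8q_i, giving q_i = 27/2.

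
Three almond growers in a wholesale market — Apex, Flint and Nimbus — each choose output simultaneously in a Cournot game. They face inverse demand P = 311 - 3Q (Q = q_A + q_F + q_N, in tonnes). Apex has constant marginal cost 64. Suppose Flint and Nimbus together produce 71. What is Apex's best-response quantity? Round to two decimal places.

5.67

With rivals' combined output fixed at 71, Apex's profit is π_A = (311 - 3·71 - 3q_A)q_A - (64q_A) = (98 - 3q_A)q_A - (64q_A).
∂π_A/∂q_A = 34 - 6q_A = 0, so q_A = 17/3.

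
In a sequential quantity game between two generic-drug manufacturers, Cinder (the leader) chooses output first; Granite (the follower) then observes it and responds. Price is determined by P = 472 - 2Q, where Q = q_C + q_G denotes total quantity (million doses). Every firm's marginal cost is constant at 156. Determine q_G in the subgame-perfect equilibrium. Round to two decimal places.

39.50

The follower Granite best-responds to any q_C: π_G = (472 - 2Q)q_G - 156q_G.
∂π_G/∂q_G = 316 - 2q_C - 4q_G = 0 gives the reaction function q_G = (316 - 2q_C)/4.
The leader anticipates this reaction. Substituting into P = 472 - 2Q gives P = 314 - q_C, so π_C = (314 - q_C)q_C - 156q_C.
Maximising: ∂π_C/∂q_C = 158 - 2q_C = 0, giving q_C = 79.
Then q_G = (316 - 2·79)/4 = 79/2.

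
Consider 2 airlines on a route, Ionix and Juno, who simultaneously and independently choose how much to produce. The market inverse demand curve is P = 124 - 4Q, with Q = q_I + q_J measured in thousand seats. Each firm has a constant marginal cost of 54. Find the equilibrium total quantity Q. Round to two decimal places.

A representative firm's profit is π_i = q_i(124 - 4Q) - 54q_i.
First-order condition (treating rivals' output as given): 70 - 8q_i - 4q_j = 0.
By symmetry each firm produces the same amount; substituting q_j = q_i yields q_i = 70/12 = 35/6.
Total output Q = 35/6 + 35/6 = 35/3.

11.67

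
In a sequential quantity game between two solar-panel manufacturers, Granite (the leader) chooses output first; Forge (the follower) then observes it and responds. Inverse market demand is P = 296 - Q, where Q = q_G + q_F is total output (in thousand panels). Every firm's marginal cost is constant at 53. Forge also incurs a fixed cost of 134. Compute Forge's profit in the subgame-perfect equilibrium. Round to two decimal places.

3556.56

Solve by backward induction. Given q_G, the follower Forge maximises π_F = (296 - q_G - q_F)q_F - 53q_F.
Follower FOC: 243 - q_G - 2q_F = 0, so q_F(q_G) = (243 - q_G)/2.
The leader anticipates this reaction. Substituting into P = 296 - Q gives P = 349/2 - (1/2)q_G, so π_G = (349/2 - (1/2)q_G)q_G - 53q_G.
The leader's first-order condition 243/2 - q_G = 0 yields q_G = 243/2.
Then q_F = (243 - 243/2)/2 = 243/4.
Price P = 296 - 729/4 = 455/4.
Forge's profit: (455/4 - 53)·(243/4) - 134 = 3556.5625.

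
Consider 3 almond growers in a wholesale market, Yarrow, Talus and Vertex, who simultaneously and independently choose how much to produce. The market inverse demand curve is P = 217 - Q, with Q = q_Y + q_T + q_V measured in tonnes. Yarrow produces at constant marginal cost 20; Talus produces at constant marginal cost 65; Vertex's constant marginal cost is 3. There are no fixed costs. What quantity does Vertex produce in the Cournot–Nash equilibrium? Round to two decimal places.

73.25

Yarrow's profit: π_Y = (217 - Q)q_Y - (20q_Y). Setting ∂π_Y/∂q_Y = 0: 197 - 2q_Y - (q_T + q_V) = 0.
Talus's first-order condition: 152 - 2q_T - (q_Y + q_V) = 0.
Vertex's profit: π_V = (217 - Q)q_V - (3q_V). Setting ∂π_V/∂q_V = 0: 214 - 2q_V - (q_Y + q_T) = 0.
Adding the 3 conditions: 563 − 2Q − 2Q = 0, i.e. Q = 563/4.
Back-substituting: q_Y = (197 − 563/4) = 225/4, q_T = (152 − 563/4) = 45/4, q_V = (214 − 563/4) = 293/4.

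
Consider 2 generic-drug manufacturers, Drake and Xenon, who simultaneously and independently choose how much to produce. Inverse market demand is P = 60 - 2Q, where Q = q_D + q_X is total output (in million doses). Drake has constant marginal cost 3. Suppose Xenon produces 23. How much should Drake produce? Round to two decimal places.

With the rival's output fixed at 23, Drake's profit is π_D = (60 - 2·23 - 2q_D)q_D - (3q_D) = (14 - 2q_D)q_D - (3q_D).
∂π_D/∂q_D = 11 - 4q_D = 0, so q_D = 11/4.

2.75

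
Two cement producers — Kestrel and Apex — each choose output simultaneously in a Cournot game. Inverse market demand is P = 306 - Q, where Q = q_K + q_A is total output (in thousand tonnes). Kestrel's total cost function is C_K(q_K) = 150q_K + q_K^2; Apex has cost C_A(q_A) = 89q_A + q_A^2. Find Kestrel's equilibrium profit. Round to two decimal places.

Kestrel's profit: π_K = (306 - Q)q_K - (150q_K + q_K²). Setting ∂π_K/∂q_K = 0: 156 - 4q_K - (q_A) = 0.
Apex's profit: π_A = (306 - Q)q_A - (89q_A + q_A²). Setting ∂π_A/∂q_A = 0: 217 - 4q_A - (q_K) = 0.
Best responses: q_K = (156 - q_A)/4, q_A = (217 - q_K)/4.
Substituting one into the other gives q_K = 407/15 and q_A = 712/15.
Price P = 306 - 373/5 = 1157/5.
Kestrel's profit: (1157/5)·(407/15) - 150·(407/15) - (407/15)² = 1472.4356.

1472.44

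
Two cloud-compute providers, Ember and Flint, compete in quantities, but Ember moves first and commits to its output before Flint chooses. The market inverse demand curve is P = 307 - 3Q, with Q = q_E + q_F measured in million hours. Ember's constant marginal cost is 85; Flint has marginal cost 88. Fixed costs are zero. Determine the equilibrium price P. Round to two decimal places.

141.25

Solve by backward induction. Given q_E, the follower Flint maximises π_F = (307 - 3q_E - 3q_F)q_F - 88q_F.
∂π_F/∂q_F = 219 - 3q_E - 6q_F = 0 gives the reaction function q_F = (219 - 3q_E)/6.
The leader anticipates this reaction. Substituting into P = 307 - 3Q gives P = 395/2 - (3/2)q_E, so π_E = (395/2 - (3/2)q_E)q_E - 85q_E.
Maximising: ∂π_E/∂q_E = 225/2 - 3q_E = 0, giving q_E = 75/2.
Then q_F = (219 - 3·(75/2))/6 = 71/4.
Total output Q = 221/4, so price P = 307 - 3·(221/4) = 565/4.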